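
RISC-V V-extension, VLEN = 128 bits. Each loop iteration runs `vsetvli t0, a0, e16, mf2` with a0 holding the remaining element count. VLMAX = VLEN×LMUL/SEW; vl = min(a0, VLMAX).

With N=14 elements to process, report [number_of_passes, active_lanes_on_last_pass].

VLMAX = (128 × 1/2) / 16 = 4 lanes
N=14: ⌈14/4⌉ = 4 iters; last vl = 14 − 3×4 = 2

[iterations, last_vl] = [4, 2]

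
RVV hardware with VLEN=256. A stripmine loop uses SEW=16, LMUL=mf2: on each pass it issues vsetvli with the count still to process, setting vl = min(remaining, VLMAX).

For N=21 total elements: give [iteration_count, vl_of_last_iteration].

[iterations, last_vl] = [3, 5]

lanes per group: 256·1/2/16 = 8
21 elements at 8/iter → 3 passes, remainder 5 on the last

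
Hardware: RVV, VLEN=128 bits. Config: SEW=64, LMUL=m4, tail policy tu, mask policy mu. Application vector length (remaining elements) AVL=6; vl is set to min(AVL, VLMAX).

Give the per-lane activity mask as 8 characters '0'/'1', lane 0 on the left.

VLMAX = VLEN×LMUL/SEW = 128×4/64 = 8
vl = min(AVL, VLMAX) = min(6, 8) = 6
bits (lane 0 leftmost): 11111100

predicate = 11111100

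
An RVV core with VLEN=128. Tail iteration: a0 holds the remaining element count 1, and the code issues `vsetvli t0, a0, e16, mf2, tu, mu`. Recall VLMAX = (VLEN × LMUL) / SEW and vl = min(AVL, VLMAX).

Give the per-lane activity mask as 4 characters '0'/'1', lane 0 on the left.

predicate = 1000

VLMAX = (128 × 1/2) / 16 = 4 lanes
vl = min(AVL, VLMAX) = min(1, 4) = 1
bits (lane 0 leftmost): 1000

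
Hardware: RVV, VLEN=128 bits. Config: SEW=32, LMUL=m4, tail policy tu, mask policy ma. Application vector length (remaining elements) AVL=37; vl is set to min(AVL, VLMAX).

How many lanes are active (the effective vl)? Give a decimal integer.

vl = 16

VLMAX = (128 × 4) / 32 = 16 lanes
AVL=37 > VLMAX=16, so vl = 16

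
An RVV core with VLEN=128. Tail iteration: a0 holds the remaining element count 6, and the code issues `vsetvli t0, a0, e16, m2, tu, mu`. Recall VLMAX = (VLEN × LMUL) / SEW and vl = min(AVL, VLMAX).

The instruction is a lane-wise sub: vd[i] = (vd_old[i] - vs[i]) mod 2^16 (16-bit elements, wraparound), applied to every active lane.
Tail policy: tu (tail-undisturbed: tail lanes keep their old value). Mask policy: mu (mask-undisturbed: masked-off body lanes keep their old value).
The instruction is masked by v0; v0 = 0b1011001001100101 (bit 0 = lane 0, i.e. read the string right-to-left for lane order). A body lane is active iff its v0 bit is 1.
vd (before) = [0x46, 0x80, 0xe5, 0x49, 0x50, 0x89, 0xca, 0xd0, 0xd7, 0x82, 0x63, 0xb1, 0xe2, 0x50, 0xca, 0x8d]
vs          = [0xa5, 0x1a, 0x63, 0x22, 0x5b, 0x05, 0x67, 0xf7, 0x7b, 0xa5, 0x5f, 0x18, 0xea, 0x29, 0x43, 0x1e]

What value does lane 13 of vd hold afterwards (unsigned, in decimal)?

vd[13] = 80

VLMAX = VLEN×LMUL/SEW = 128×2/16 = 16
AVL=6 ≤ VLMAX=16, so vl = 6
lane  0: sub(0x46,0xa5) ⇒ 0xffa1
lane  1: mask-off/keep ⇒ 0x80
lane  2: sub(0xe5,0x63) ⇒ 0x82
lane  3: mask-off/keep ⇒ 0x49
lane  4: mask-off/keep ⇒ 0x50
lane  5: sub(0x89,0x05) ⇒ 0x84
lane  6: tail/keep ⇒ 0xca
lane  7: tail/keep ⇒ 0xd0
lane  8: tail/keep ⇒ 0xd7
lane  9: tail/keep ⇒ 0x82
lane 10: tail/keep ⇒ 0x63
lane 11: tail/keep ⇒ 0xb1
lane 12: tail/keep ⇒ 0xe2
lane 13: tail/keep ⇒ 0x50
lane 14: tail/keep ⇒ 0xca
lane 15: tail/keep ⇒ 0x8d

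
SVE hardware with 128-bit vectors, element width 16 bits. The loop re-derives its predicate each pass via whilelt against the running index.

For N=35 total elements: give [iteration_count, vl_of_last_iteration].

lane count: 128 div 16 = 8
N=35: ⌈35/8⌉ = 5 iters; last vl = 35 − 4×8 = 3

[iterations, last_vl] = [5, 3]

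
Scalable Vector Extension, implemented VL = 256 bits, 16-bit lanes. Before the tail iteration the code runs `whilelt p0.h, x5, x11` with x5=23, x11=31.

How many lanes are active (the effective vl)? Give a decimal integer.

lane count: 256 div 16 = 16
active while 23+j < 31, i.e. j ∈ [0,8) capped at 16 ⇒ 8

vl = 8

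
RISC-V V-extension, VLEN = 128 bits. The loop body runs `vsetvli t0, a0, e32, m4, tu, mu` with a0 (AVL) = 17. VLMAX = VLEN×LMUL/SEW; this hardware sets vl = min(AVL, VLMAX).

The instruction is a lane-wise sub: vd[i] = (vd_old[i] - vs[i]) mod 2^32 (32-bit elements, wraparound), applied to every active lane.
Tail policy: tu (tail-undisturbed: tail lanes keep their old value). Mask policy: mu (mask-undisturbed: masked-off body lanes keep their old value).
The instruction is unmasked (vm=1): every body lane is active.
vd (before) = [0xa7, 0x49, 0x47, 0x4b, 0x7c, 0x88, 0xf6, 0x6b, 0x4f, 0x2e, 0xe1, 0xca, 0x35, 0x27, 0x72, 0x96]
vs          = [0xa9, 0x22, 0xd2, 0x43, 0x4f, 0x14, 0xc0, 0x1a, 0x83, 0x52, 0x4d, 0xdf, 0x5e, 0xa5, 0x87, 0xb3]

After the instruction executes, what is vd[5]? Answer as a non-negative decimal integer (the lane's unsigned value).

vd[5] = 116

lanes per group: 128·4/32 = 16
vl ← min(17, 16) = 16
lane  0: sub(0xa7,0xa9) ⇒ 0xfffffffe
lane  1: sub(0x49,0x22) ⇒ 0x27
lane  2: sub(0x47,0xd2) ⇒ 0xffffff75
lane  3: sub(0x4b,0x43) ⇒ 0x08
lane  4: sub(0x7c,0x4f) ⇒ 0x2d
lane  5: sub(0x88,0x14) ⇒ 0x74
lane  6: sub(0xf6,0xc0) ⇒ 0x36
lane  7: sub(0x6b,0x1a) ⇒ 0x51
lane  8: sub(0x4f,0x83) ⇒ 0xffffffcc
lane  9: sub(0x2e,0x52) ⇒ 0xffffffdc
lane 10: sub(0xe1,0x4d) ⇒ 0x94
lane 11: sub(0xca,0xdf) ⇒ 0xffffffeb
lane 12: sub(0x35,0x5e) ⇒ 0xffffffd7
lane 13: sub(0x27,0xa5) ⇒ 0xffffff82
lane 14: sub(0x72,0x87) ⇒ 0xffffffeb
lane 15: sub(0x96,0xb3) ⇒ 0xffffffe3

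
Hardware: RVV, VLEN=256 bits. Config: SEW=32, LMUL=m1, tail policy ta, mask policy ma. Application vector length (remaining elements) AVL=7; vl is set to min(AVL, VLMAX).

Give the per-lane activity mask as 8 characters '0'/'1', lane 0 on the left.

VLMAX = (256 × 1) / 32 = 8 lanes
AVL=7 ≤ VLMAX=8, so vl = 7
bits (lane 0 leftmost): 11111110

predicate = 11111110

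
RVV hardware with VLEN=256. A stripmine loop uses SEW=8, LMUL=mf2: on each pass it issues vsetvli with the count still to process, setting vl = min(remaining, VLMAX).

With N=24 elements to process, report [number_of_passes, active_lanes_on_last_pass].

[iterations, last_vl] = [2, 8]

VLMAX = (256 × 1/2) / 8 = 16 lanes
iterations = ceil(24/16) = 2; final-pass vl = 8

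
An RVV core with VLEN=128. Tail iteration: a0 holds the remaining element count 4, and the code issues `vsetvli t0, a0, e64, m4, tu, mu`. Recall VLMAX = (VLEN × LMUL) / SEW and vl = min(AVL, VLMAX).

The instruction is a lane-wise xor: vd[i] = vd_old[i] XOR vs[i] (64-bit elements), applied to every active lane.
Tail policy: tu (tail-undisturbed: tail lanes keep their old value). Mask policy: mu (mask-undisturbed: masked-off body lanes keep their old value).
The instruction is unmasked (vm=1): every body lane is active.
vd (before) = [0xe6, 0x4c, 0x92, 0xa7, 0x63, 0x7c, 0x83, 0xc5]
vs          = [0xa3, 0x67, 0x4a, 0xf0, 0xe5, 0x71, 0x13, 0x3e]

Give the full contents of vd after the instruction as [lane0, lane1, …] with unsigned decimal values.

lanes per group: 128·4/64 = 8
vl = min(AVL, VLMAX) = min(4, 8) = 4
lane  0: xor(0xe6,0xa3) ⇒ 0x45
lane  1: xor(0x4c,0x67) ⇒ 0x2b
lane  2: xor(0x92,0x4a) ⇒ 0xd8
lane  3: xor(0xa7,0xf0) ⇒ 0x57
lane  4: tail/keep ⇒ 0x63
lane  5: tail/keep ⇒ 0x7c
lane  6: tail/keep ⇒ 0x83
lane  7: tail/keep ⇒ 0xc5

vd = [69, 43, 216, 87, 99, 124, 131, 197]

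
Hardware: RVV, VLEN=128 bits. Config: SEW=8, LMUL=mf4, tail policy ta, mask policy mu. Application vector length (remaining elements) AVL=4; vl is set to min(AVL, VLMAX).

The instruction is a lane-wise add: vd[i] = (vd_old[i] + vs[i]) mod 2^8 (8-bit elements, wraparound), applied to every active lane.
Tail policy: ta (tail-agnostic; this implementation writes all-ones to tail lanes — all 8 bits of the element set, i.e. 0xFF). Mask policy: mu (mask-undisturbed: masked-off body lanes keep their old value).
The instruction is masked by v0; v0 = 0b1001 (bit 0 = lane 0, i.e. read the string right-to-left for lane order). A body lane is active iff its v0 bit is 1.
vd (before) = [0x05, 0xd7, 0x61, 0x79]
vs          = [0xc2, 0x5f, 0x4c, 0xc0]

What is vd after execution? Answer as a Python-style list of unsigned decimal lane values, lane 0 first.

vd = [199, 215, 97, 57]

VLMAX = (128 × 1/4) / 8 = 4 lanes
vl = min(AVL, VLMAX) = min(4, 4) = 4
lane  0: add(0x05,0xc2) ⇒ 0xc7
lane  1: mask-off/keep ⇒ 0xd7
lane  2: mask-off/keep ⇒ 0x61
lane  3: add(0x79,0xc0) ⇒ 0x39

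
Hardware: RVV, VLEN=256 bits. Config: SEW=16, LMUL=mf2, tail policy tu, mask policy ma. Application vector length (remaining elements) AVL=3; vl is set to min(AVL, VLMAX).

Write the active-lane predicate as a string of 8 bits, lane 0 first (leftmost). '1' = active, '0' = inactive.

predicate = 11100000

VLMAX = (256 × 1/2) / 16 = 8 lanes
AVL=3 ≤ VLMAX=8, so vl = 3
bits (lane 0 leftmost): 11100000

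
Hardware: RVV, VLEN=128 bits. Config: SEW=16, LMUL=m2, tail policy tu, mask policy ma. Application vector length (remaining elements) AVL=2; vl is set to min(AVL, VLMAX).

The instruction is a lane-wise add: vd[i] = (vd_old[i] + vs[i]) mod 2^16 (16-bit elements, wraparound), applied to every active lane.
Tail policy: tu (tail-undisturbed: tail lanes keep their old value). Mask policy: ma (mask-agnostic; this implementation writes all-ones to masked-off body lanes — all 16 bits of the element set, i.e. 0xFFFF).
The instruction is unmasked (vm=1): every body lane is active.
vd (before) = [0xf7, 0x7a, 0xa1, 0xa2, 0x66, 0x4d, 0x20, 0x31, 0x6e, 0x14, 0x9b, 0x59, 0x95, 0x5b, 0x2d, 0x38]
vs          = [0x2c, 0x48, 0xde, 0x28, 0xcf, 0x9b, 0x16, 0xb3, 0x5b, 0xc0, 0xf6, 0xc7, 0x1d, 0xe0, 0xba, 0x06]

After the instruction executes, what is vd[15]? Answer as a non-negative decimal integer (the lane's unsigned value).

vd[15] = 56

VLMAX = (128 × 2) / 16 = 16 lanes
AVL=2 ≤ VLMAX=16, so vl = 2
  i=0: add(0xf7,0x2c) → 291
  i=1: add(0x7a,0x48) → 194
  i=2: tail/keep → 161
  i=3: tail/keep → 162
  i=4: tail/keep → 102
  i=5: tail/keep → 77
  i=6: tail/keep → 32
  i=7: tail/keep → 49
  i=8: tail/keep → 110
  i=9: tail/keep → 20
  i=10: tail/keep → 155
  i=11: tail/keep → 89
  i=12: tail/keep → 149
  i=13: tail/keep → 91
  i=14: tail/keep → 45
  i=15: tail/keep → 56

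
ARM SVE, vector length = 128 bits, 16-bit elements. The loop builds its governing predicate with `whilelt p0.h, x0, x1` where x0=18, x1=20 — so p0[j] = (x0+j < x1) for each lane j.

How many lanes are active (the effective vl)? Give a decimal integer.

vl = 2

register lanes = 128/16 = 8
whilelt: lane j active iff 18+j < 20 → j < 2 → 2 active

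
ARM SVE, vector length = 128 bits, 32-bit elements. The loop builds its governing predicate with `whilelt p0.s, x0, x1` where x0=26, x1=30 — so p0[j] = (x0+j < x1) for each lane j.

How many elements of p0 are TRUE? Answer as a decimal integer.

128-bit reg / 32-bit elem → 4 lanes
active while 26+j < 30, i.e. j ∈ [0,4) capped at 4 ⇒ 4

vl = 4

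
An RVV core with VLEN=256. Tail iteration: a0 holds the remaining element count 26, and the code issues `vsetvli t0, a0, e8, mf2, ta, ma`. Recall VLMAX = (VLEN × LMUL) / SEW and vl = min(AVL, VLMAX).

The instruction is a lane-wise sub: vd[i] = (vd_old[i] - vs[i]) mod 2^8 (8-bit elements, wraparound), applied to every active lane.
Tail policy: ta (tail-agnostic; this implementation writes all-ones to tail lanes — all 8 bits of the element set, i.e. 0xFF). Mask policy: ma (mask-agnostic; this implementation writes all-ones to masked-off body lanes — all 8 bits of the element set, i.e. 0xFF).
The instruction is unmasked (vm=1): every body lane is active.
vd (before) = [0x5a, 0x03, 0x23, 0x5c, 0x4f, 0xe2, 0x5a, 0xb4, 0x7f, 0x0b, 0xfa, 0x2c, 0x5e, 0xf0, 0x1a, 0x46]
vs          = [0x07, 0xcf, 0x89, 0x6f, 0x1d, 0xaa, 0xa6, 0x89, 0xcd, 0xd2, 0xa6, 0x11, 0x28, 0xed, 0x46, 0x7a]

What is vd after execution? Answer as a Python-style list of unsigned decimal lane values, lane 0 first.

lanes per group: 256·1/2/8 = 16
vl ← min(26, 16) = 16
vd[0] sub(0x5a,0x07) -> 0x53
vd[1] sub(0x03,0xcf) -> 0x34
vd[2] sub(0x23,0x89) -> 0x9a
vd[3] sub(0x5c,0x6f) -> 0xed
vd[4] sub(0x4f,0x1d) -> 0x32
vd[5] sub(0xe2,0xaa) -> 0x38
vd[6] sub(0x5a,0xa6) -> 0xb4
vd[7] sub(0xb4,0x89) -> 0x2b
vd[8] sub(0x7f,0xcd) -> 0xb2
vd[9] sub(0x0b,0xd2) -> 0x39
vd[10] sub(0xfa,0xa6) -> 0x54
vd[11] sub(0x2c,0x11) -> 0x1b
vd[12] sub(0x5e,0x28) -> 0x36
vd[13] sub(0xf0,0xed) -> 0x03
vd[14] sub(0x1a,0x46) -> 0xd4
vd[15] sub(0x46,0x7a) -> 0xcc

vd = [83, 52, 154, 237, 50, 56, 180, 43, 178, 57, 84, 27, 54, 3, 212, 204]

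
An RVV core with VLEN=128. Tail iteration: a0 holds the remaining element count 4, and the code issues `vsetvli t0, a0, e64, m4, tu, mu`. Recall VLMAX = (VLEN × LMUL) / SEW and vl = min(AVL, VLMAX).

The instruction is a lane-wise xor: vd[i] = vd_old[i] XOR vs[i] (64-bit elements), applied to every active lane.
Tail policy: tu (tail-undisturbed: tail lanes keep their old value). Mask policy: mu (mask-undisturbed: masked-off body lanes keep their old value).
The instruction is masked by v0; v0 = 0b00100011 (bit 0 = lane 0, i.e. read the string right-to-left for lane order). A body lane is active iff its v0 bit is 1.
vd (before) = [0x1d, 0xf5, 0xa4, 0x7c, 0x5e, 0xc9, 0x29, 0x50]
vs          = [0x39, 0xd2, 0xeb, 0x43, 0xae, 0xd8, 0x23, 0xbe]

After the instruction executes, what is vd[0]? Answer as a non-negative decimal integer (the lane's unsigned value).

vd[0] = 36

lanes per group: 128·4/64 = 8
AVL=4 ≤ VLMAX=8, so vl = 4
vd[0] xor(0x1d,0x39) -> 0x24
vd[1] xor(0xf5,0xd2) -> 0x27
vd[2] mask-off/keep -> 0xa4
vd[3] mask-off/keep -> 0x7c
vd[4] tail/keep -> 0x5e
vd[5] tail/keep -> 0xc9
vd[6] tail/keep -> 0x29
vd[7] tail/keep -> 0x50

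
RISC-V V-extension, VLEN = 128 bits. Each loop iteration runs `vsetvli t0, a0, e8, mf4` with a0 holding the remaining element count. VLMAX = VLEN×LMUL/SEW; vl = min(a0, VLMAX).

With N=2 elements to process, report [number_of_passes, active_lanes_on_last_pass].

VLMAX = VLEN×LMUL/SEW = 128×1/4/8 = 4
iterations = ceil(2/4) = 1; final-pass vl = 2

[iterations, last_vl] = [1, 2]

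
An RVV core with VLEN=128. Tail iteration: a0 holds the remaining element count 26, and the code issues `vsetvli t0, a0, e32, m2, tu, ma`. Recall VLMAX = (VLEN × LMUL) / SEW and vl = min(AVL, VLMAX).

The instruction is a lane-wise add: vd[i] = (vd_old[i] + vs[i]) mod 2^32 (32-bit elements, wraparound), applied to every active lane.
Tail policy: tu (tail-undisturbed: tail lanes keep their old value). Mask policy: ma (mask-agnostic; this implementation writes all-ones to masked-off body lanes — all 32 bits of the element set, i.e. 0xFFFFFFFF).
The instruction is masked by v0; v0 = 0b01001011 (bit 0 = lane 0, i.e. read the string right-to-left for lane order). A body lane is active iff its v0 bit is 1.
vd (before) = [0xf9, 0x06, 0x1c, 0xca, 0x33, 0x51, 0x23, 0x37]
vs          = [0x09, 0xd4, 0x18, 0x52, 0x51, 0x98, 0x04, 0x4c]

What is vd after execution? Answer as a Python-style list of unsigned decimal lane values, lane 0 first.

VLMAX = VLEN×LMUL/SEW = 128×2/32 = 8
AVL=26 > VLMAX=8, so vl = 8
lane  0: add(0xf9,0x09) ⇒ 0x102
lane  1: add(0x06,0xd4) ⇒ 0xda
lane  2: mask-off/ones ⇒ 0xffffffff
lane  3: add(0xca,0x52) ⇒ 0x11c
lane  4: mask-off/ones ⇒ 0xffffffff
lane  5: mask-off/ones ⇒ 0xffffffff
lane  6: add(0x23,0x04) ⇒ 0x27
lane  7: mask-off/ones ⇒ 0xffffffff

vd = [258, 218, 4294967295, 284, 4294967295, 4294967295, 39, 4294967295]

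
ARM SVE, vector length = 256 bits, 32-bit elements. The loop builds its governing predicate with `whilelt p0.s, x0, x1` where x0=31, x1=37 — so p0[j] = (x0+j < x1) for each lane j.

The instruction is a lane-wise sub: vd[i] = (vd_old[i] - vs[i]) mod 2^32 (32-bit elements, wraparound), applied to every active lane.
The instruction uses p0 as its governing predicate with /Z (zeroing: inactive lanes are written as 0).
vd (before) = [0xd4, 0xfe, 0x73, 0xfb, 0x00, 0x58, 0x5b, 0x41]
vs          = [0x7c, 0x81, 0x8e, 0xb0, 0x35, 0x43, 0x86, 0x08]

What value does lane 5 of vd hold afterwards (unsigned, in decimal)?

vd[5] = 21

register lanes = 256/32 = 8
whilelt: lane j active iff 31+j < 37 → j < 6 → 6 active
[0] sub(0xd4,0x7c) = 0x58
[1] sub(0xfe,0x81) = 0x7d
[2] sub(0x73,0x8e) = 0xffffffe5
[3] sub(0xfb,0xb0) = 0x4b
[4] sub(0x00,0x35) = 0xffffffcb
[5] sub(0x58,0x43) = 0x15
[6] tail/zero = 0x00
[7] tail/zero = 0x00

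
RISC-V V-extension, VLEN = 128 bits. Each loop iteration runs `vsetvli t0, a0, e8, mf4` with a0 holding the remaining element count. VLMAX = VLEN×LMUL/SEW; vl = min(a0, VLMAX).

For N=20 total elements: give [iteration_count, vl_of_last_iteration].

VLMAX = VLEN×LMUL/SEW = 128×1/4/8 = 4
iterations = ceil(20/4) = 5; final-pass vl = 4

[iterations, last_vl] = [5, 4]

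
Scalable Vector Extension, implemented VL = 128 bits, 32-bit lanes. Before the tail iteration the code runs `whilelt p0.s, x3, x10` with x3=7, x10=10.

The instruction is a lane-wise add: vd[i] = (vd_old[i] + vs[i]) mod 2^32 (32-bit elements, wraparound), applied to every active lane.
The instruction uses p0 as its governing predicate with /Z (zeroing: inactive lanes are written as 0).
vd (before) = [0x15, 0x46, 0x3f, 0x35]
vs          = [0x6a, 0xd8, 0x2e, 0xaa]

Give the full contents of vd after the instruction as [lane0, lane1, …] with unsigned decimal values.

vd = [127, 286, 109, 0]

128-bit reg / 32-bit elem → 4 lanes
p0[j] = (7+j < 10); true for j=0..2 → 3 lanes set
[0] add(0x15,0x6a) = 0x7f
[1] add(0x46,0xd8) = 0x11e
[2] add(0x3f,0x2e) = 0x6d
[3] tail/zero = 0x00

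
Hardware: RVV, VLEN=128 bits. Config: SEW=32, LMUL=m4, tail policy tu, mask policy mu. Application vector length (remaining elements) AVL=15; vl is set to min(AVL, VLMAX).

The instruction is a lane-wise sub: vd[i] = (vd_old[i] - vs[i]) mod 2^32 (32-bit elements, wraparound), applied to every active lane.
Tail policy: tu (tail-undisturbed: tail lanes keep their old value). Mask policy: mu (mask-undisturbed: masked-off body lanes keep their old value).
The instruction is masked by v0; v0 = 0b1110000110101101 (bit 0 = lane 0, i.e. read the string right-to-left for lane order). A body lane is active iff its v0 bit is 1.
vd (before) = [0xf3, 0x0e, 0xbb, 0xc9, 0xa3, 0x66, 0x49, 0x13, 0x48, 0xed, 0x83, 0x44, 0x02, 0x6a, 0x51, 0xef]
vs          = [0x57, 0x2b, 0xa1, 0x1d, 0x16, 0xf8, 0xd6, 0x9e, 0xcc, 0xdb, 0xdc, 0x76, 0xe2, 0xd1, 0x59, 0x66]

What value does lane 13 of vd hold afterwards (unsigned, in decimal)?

VLMAX = (128 × 4) / 32 = 16 lanes
vl = min(AVL, VLMAX) = min(15, 16) = 15
lane  0: sub(0xf3,0x57) ⇒ 0x9c
lane  1: mask-off/keep ⇒ 0x0e
lane  2: sub(0xbb,0xa1) ⇒ 0x1a
lane  3: sub(0xc9,0x1d) ⇒ 0xac
lane  4: mask-off/keep ⇒ 0xa3
lane  5: sub(0x66,0xf8) ⇒ 0xffffff6e
lane  6: mask-off/keep ⇒ 0x49
lane  7: sub(0x13,0x9e) ⇒ 0xffffff75
lane  8: sub(0x48,0xcc) ⇒ 0xffffff7c
lane  9: mask-off/keep ⇒ 0xed
lane 10: mask-off/keep ⇒ 0x83
lane 11: mask-off/keep ⇒ 0x44
lane 12: mask-off/keep ⇒ 0x02
lane 13: sub(0x6a,0xd1) ⇒ 0xffffff99
lane 14: sub(0x51,0x59) ⇒ 0xfffffff8
lane 15: tail/keep ⇒ 0xef

vd[13] = 4294967193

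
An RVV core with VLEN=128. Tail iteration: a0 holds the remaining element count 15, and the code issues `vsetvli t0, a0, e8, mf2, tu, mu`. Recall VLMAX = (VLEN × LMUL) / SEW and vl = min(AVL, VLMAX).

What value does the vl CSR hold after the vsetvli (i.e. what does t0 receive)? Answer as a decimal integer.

VLMAX = VLEN×LMUL/SEW = 128×1/2/8 = 8
AVL=15 > VLMAX=8, so vl = 8

vl = 8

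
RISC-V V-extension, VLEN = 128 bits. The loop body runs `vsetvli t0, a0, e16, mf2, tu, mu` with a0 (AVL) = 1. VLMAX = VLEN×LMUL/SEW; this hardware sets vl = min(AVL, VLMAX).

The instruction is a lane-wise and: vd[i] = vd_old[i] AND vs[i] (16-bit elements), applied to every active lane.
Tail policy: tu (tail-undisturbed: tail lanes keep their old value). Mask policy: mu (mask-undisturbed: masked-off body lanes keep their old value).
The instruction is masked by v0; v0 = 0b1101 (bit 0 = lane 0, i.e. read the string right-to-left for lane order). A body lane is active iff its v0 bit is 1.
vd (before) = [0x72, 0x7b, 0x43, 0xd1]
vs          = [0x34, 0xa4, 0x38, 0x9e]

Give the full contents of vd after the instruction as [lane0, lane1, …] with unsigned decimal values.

vd = [48, 123, 67, 209]

VLMAX = (128 × 1/2) / 16 = 4 lanes
AVL=1 ≤ VLMAX=4, so vl = 1
[0] and(0x72,0x34) = 0x30
[1] tail/keep = 0x7b
[2] tail/keep = 0x43
[3] tail/keep = 0xd1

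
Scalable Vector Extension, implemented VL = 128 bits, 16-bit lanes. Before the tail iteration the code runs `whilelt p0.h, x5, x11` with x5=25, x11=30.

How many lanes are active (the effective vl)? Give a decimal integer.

128-bit reg / 16-bit elem → 8 lanes
active while 25+j < 30, i.e. j ∈ [0,5) capped at 8 ⇒ 5

vl = 5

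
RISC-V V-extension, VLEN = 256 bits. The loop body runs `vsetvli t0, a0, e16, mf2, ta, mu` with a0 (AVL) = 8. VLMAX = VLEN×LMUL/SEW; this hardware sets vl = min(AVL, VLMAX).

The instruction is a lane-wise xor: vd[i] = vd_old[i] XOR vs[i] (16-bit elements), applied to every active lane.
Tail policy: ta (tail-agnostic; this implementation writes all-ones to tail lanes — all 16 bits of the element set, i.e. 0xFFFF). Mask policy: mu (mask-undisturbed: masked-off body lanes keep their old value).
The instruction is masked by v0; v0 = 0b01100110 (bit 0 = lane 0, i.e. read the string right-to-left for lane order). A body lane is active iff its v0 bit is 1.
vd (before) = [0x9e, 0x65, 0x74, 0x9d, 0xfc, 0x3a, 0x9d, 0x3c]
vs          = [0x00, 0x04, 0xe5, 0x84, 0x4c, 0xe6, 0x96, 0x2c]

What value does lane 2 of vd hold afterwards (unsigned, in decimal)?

lanes per group: 256·1/2/16 = 8
vl ← min(8, 8) = 8
lane  0: mask-off/keep ⇒ 0x9e
lane  1: xor(0x65,0x04) ⇒ 0x61
lane  2: xor(0x74,0xe5) ⇒ 0x91
lane  3: mask-off/keep ⇒ 0x9d
lane  4: mask-off/keep ⇒ 0xfc
lane  5: xor(0x3a,0xe6) ⇒ 0xdc
lane  6: xor(0x9d,0x96) ⇒ 0x0b
lane  7: mask-off/keep ⇒ 0x3c

vd[2] = 145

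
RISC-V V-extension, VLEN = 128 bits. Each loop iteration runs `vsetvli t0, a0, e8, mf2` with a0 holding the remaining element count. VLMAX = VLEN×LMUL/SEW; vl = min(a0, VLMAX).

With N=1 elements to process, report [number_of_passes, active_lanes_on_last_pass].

VLMAX = VLEN×LMUL/SEW = 128×1/2/8 = 8
1 elements at 8/iter → 1 passes, remainder 1 on the last

[iterations, last_vl] = [1, 1]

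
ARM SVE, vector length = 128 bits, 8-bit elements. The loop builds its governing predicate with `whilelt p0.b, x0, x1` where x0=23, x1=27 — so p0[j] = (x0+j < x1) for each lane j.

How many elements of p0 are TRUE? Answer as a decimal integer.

128-bit reg / 8-bit elem → 16 lanes
whilelt: lane j active iff 23+j < 27 → j < 4 → 4 active

vl = 4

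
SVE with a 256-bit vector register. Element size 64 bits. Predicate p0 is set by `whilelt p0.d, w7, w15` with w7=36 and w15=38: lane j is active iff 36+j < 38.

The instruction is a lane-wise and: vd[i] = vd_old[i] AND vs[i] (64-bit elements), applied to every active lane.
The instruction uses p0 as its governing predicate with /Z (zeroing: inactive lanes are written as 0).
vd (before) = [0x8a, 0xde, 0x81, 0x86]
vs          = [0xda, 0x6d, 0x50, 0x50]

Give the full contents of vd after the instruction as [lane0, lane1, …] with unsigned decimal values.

vd = [138, 76, 0, 0]

256-bit reg / 64-bit elem → 4 lanes
p0[j] = (36+j < 38); true for j=0..1 → 2 lanes set
lane  0: and(0x8a,0xda) ⇒ 0x8a
lane  1: and(0xde,0x6d) ⇒ 0x4c
lane  2: tail/zero ⇒ 0x00
lane  3: tail/zero ⇒ 0x00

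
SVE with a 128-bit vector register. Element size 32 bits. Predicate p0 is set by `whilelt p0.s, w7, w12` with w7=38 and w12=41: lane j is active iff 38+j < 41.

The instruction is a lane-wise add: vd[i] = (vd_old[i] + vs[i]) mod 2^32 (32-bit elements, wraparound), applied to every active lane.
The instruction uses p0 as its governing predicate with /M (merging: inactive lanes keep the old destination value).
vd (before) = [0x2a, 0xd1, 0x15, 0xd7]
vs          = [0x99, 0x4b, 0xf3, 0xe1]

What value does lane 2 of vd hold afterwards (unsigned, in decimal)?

lane count: 128 div 32 = 4
p0[j] = (38+j < 41); true for j=0..2 → 3 lanes set
lane  0: add(0x2a,0x99) ⇒ 0xc3
lane  1: add(0xd1,0x4b) ⇒ 0x11c
lane  2: add(0x15,0xf3) ⇒ 0x108
lane  3: tail/keep ⇒ 0xd7

vd[2] = 264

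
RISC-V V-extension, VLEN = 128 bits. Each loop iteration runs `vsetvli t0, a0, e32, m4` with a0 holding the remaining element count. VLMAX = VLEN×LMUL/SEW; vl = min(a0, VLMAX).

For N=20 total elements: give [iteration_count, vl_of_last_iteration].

[iterations, last_vl] = [2, 4]

lanes per group: 128·4/32 = 16
iterations = ceil(20/16) = 2; final-pass vl = 4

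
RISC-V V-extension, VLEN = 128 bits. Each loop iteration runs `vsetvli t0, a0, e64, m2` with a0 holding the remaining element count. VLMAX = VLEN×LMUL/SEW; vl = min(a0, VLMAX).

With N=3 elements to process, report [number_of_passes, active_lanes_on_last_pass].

[iterations, last_vl] = [1, 3]

lanes per group: 128·2/64 = 4
iterations = ceil(3/4) = 1; final-pass vl = 3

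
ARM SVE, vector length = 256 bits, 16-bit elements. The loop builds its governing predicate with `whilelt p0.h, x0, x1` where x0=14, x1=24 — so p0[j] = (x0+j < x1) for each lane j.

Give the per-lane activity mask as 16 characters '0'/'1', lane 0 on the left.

predicate = 1111111111000000

register lanes = 256/16 = 16
active while 14+j < 24, i.e. j ∈ [0,10) capped at 16 ⇒ 10
bits (lane 0 leftmost): 1111111111000000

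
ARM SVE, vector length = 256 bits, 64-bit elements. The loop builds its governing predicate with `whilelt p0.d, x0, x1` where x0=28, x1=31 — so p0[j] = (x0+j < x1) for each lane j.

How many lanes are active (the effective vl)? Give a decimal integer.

register lanes = 256/64 = 4
p0[j] = (28+j < 31); true for j=0..2 → 3 lanes set

vl = 3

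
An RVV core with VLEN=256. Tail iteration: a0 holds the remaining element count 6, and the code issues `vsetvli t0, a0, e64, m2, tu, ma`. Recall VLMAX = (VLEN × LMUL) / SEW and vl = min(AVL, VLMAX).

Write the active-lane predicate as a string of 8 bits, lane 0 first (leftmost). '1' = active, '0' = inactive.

predicate = 11111100

lanes per group: 256·2/64 = 8
AVL=6 ≤ VLMAX=8, so vl = 6
bits (lane 0 leftmost): 11111100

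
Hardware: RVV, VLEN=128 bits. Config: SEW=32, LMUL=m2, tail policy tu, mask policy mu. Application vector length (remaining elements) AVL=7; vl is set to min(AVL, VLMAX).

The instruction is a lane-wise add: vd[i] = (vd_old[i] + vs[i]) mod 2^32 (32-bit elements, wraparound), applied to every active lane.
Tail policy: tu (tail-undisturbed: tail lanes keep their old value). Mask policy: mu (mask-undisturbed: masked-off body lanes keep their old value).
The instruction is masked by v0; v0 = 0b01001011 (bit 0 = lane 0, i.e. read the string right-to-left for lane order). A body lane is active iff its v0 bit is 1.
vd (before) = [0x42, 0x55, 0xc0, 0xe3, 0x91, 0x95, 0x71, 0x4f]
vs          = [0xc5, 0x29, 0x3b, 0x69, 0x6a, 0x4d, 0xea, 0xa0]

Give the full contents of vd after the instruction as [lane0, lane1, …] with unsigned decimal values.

VLMAX = (128 × 2) / 32 = 8 lanes
vl ← min(7, 8) = 7
lane  0: add(0x42,0xc5) ⇒ 0x107
lane  1: add(0x55,0x29) ⇒ 0x7e
lane  2: mask-off/keep ⇒ 0xc0
lane  3: add(0xe3,0x69) ⇒ 0x14c
lane  4: mask-off/keep ⇒ 0x91
lane  5: mask-off/keep ⇒ 0x95
lane  6: add(0x71,0xea) ⇒ 0x15b
lane  7: tail/keep ⇒ 0x4f

vd = [263, 126, 192, 332, 145, 149, 347, 79]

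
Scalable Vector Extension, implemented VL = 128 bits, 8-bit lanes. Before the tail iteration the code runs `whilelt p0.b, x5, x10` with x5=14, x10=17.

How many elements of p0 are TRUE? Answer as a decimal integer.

128-bit reg / 8-bit elem → 16 lanes
whilelt: lane j active iff 14+j < 17 → j < 3 → 3 active

vl = 3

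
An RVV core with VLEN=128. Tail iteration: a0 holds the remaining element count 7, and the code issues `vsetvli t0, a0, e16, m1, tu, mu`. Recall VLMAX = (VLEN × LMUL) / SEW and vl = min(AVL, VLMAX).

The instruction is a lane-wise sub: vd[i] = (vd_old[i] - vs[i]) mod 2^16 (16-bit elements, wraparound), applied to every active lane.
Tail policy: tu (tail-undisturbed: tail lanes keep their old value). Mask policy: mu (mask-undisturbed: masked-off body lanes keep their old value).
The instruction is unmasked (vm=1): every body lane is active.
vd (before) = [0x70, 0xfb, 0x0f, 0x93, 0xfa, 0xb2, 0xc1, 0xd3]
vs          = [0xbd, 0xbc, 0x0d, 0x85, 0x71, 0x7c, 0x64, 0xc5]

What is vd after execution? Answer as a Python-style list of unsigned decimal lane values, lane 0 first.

VLMAX = (128 × 1) / 16 = 8 lanes
vl ← min(7, 8) = 7
[0] sub(0x70,0xbd) = 0xffb3
[1] sub(0xfb,0xbc) = 0x3f
[2] sub(0x0f,0x0d) = 0x02
[3] sub(0x93,0x85) = 0x0e
[4] sub(0xfa,0x71) = 0x89
[5] sub(0xb2,0x7c) = 0x36
[6] sub(0xc1,0x64) = 0x5d
[7] tail/keep = 0xd3

vd = [65459, 63, 2, 14, 137, 54, 93, 211]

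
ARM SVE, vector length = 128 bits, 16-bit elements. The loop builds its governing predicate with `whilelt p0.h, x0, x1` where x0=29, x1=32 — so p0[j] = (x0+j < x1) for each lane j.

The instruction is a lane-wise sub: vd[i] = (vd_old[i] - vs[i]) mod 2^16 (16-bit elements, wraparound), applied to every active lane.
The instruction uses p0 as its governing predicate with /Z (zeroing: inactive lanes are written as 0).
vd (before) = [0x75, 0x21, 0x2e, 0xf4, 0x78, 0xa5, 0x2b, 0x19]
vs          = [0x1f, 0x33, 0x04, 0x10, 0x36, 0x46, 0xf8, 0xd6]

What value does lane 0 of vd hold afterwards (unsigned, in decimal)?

lane count: 128 div 16 = 8
whilelt: lane j active iff 29+j < 32 → j < 3 → 3 active
lane  0: sub(0x75,0x1f) ⇒ 0x56
lane  1: sub(0x21,0x33) ⇒ 0xffee
lane  2: sub(0x2e,0x04) ⇒ 0x2a
lane  3: tail/zero ⇒ 0x00
lane  4: tail/zero ⇒ 0x00
lane  5: tail/zero ⇒ 0x00
lane  6: tail/zero ⇒ 0x00
lane  7: tail/zero ⇒ 0x00

vd[0] = 86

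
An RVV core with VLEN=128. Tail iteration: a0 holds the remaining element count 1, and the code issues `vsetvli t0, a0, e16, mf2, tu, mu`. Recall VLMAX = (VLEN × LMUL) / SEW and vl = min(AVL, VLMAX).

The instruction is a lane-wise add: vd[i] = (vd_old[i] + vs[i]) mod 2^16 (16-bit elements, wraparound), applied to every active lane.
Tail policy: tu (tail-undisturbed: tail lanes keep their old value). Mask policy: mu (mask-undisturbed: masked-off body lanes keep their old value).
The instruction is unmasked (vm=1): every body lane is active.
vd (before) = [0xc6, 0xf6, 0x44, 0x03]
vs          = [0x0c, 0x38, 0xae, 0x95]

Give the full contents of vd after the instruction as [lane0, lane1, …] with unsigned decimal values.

VLMAX = VLEN×LMUL/SEW = 128×1/2/16 = 4
vl = min(AVL, VLMAX) = min(1, 4) = 1
  i=0: add(0xc6,0x0c) → 210
  i=1: tail/keep → 246
  i=2: tail/keep → 68
  i=3: tail/keep → 3

vd = [210, 246, 68, 3]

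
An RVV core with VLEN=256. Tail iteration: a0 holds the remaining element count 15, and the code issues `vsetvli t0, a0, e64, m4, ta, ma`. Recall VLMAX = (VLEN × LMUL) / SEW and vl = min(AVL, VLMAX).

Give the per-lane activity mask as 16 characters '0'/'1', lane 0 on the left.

predicate = 1111111111111110

VLMAX = VLEN×LMUL/SEW = 256×4/64 = 16
vl ← min(15, 16) = 15
bits (lane 0 leftmost): 1111111111111110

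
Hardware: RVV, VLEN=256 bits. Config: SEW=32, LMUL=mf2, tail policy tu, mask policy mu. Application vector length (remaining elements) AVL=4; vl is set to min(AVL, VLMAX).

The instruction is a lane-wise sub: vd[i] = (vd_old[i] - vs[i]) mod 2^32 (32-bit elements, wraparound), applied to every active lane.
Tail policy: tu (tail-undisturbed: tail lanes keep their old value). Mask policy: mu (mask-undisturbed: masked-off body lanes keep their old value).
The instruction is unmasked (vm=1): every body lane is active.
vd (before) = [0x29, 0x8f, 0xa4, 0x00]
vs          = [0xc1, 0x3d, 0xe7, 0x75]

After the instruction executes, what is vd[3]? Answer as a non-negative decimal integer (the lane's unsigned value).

VLMAX = (256 × 1/2) / 32 = 4 lanes
AVL=4 ≤ VLMAX=4, so vl = 4
vd[0] sub(0x29,0xc1) -> 0xffffff68
vd[1] sub(0x8f,0x3d) -> 0x52
vd[2] sub(0xa4,0xe7) -> 0xffffffbd
vd[3] sub(0x00,0x75) -> 0xffffff8b

vd[3] = 4294967179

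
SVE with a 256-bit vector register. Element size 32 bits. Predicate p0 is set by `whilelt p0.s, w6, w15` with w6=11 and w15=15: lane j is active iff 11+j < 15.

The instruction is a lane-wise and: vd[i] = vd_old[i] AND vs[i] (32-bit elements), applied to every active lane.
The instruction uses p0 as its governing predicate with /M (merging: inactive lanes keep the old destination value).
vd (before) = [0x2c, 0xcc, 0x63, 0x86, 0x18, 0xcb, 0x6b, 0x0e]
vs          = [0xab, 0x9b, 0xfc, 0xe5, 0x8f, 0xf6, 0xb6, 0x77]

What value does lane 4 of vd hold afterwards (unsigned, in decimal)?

lane count: 256 div 32 = 8
p0[j] = (11+j < 15); true for j=0..3 → 4 lanes set
  i=0: and(0x2c,0xab) → 40
  i=1: and(0xcc,0x9b) → 136
  i=2: and(0x63,0xfc) → 96
  i=3: and(0x86,0xe5) → 132
  i=4: tail/keep → 24
  i=5: tail/keep → 203
  i=6: tail/keep → 107
  i=7: tail/keep → 14

vd[4] = 24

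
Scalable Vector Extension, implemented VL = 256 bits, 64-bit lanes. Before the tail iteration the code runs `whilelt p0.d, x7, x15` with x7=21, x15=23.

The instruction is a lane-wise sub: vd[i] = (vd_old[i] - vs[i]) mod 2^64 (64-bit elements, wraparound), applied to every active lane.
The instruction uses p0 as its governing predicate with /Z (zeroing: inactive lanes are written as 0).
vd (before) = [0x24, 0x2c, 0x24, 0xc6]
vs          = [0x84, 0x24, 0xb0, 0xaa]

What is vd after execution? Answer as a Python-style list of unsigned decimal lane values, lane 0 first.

256-bit reg / 64-bit elem → 4 lanes
active while 21+j < 23, i.e. j ∈ [0,2) capped at 4 ⇒ 2
  i=0: sub(0x24,0x84) → 18446744073709551520
  i=1: sub(0x2c,0x24) → 8
  i=2: tail/zero → 0
  i=3: tail/zero → 0

vd = [18446744073709551520, 8, 0, 0]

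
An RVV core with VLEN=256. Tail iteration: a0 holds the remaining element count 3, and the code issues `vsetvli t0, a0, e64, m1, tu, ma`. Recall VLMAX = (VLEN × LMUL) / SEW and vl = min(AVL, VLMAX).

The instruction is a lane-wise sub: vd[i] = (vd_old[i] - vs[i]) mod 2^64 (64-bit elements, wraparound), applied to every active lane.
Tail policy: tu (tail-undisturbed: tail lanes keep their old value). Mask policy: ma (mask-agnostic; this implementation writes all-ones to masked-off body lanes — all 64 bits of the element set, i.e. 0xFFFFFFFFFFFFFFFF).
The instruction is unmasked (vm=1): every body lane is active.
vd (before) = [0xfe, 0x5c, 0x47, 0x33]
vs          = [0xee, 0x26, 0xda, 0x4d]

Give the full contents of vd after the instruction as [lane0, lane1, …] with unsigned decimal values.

vd = [16, 54, 18446744073709551469, 51]

VLMAX = VLEN×LMUL/SEW = 256×1/64 = 4
AVL=3 ≤ VLMAX=4, so vl = 3
[0] sub(0xfe,0xee) = 0x10
[1] sub(0x5c,0x26) = 0x36
[2] sub(0x47,0xda) = 0xffffffffffffff6d
[3] tail/keep = 0x33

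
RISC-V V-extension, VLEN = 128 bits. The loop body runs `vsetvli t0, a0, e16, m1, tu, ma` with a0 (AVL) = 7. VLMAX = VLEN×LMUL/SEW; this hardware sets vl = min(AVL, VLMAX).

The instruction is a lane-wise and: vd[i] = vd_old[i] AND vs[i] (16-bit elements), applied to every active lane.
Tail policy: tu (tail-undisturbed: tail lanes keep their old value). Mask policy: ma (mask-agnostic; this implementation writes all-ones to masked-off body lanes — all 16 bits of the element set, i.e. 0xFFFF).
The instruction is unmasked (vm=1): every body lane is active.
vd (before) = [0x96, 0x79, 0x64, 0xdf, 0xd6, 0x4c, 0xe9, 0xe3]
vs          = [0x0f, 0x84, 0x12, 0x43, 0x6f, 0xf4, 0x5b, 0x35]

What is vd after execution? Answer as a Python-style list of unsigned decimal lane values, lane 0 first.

vd = [6, 0, 0, 67, 70, 68, 73, 227]

VLMAX = VLEN×LMUL/SEW = 128×1/16 = 8
AVL=7 ≤ VLMAX=8, so vl = 7
lane  0: and(0x96,0x0f) ⇒ 0x06
lane  1: and(0x79,0x84) ⇒ 0x00
lane  2: and(0x64,0x12) ⇒ 0x00
lane  3: and(0xdf,0x43) ⇒ 0x43
lane  4: and(0xd6,0x6f) ⇒ 0x46
lane  5: and(0x4c,0xf4) ⇒ 0x44
lane  6: and(0xe9,0x5b) ⇒ 0x49
lane  7: tail/keep ⇒ 0xe3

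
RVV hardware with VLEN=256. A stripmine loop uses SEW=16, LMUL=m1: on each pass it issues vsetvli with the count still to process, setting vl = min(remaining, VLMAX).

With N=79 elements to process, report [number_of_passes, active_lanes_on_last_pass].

lanes per group: 256·1/16 = 16
iterations = ceil(79/16) = 5; final-pass vl = 15

[iterations, last_vl] = [5, 15]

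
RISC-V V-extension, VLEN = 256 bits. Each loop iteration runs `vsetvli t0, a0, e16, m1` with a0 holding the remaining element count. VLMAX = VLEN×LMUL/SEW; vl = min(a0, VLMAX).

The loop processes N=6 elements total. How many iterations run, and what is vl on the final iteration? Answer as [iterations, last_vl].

VLMAX = (256 × 1) / 16 = 16 lanes
6 elements at 16/iter → 1 passes, remainder 6 on the last

[iterations, last_vl] = [1, 6]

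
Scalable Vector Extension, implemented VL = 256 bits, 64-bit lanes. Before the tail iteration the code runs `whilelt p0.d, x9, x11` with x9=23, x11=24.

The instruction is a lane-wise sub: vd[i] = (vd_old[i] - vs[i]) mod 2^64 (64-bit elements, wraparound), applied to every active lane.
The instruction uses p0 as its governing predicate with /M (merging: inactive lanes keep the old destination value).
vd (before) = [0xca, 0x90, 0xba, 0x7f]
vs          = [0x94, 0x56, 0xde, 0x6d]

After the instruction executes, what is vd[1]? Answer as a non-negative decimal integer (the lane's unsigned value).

256-bit reg / 64-bit elem → 4 lanes
whilelt: lane j active iff 23+j < 24 → j < 1 → 1 active
  i=0: sub(0xca,0x94) → 54
  i=1: tail/keep → 144
  i=2: tail/keep → 186
  i=3: tail/keep → 127

vd[1] = 144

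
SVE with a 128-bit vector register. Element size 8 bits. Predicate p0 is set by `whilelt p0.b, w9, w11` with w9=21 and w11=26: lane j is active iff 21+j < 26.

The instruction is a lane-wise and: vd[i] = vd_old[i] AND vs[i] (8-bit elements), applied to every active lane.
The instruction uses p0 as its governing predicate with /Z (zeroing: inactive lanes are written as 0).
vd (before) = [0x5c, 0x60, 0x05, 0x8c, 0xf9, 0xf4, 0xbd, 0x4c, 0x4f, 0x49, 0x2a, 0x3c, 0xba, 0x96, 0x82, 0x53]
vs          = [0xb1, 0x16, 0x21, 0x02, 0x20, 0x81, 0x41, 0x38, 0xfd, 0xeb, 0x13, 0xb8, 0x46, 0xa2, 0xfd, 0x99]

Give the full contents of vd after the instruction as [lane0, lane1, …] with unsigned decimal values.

vd = [16, 0, 1, 0, 32, 0, 0, 0, 0, 0, 0, 0, 0, 0, 0, 0]

register lanes = 128/8 = 16
active while 21+j < 26, i.e. j ∈ [0,5) capped at 16 ⇒ 5
lane  0: and(0x5c,0xb1) ⇒ 0x10
lane  1: and(0x60,0x16) ⇒ 0x00
lane  2: and(0x05,0x21) ⇒ 0x01
lane  3: and(0x8c,0x02) ⇒ 0x00
lane  4: and(0xf9,0x20) ⇒ 0x20
lane  5: tail/zero ⇒ 0x00
lane  6: tail/zero ⇒ 0x00
lane  7: tail/zero ⇒ 0x00
lane  8: tail/zero ⇒ 0x00
lane  9: tail/zero ⇒ 0x00
lane 10: tail/zero ⇒ 0x00
lane 11: tail/zero ⇒ 0x00
lane 12: tail/zero ⇒ 0x00
lane 13: tail/zero ⇒ 0x00
lane 14: tail/zero ⇒ 0x00
lane 15: tail/zero ⇒ 0x00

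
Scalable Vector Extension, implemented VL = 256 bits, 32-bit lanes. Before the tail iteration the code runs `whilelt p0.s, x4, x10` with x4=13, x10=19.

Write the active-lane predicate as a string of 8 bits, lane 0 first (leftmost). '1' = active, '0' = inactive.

register lanes = 256/32 = 8
active while 13+j < 19, i.e. j ∈ [0,6) capped at 8 ⇒ 6
bits (lane 0 leftmost): 11111100

predicate = 11111100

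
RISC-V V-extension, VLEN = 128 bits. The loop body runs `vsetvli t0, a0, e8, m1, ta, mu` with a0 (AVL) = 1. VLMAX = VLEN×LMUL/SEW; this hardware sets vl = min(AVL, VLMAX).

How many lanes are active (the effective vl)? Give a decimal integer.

VLMAX = VLEN×LMUL/SEW = 128×1/8 = 16
vl = min(AVL, VLMAX) = min(1, 16) = 1

vl = 1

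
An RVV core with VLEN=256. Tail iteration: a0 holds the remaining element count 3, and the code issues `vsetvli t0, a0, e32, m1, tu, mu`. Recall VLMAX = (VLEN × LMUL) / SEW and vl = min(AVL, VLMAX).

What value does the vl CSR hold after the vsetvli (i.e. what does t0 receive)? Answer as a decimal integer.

vl = 3

VLMAX = (256 × 1) / 32 = 8 lanes
AVL=3 ≤ VLMAX=8, so vl = 3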